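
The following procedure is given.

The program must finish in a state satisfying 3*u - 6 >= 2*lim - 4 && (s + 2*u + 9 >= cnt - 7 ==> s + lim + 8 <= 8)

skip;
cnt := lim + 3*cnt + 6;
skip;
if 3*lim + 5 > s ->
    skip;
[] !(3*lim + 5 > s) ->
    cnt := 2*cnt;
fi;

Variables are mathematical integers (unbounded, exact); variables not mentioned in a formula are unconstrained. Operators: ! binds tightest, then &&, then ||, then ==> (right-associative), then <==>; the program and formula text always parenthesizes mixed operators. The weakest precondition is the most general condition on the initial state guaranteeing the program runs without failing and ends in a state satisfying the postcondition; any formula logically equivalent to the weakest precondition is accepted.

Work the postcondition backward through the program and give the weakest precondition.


Working backward. After the program, the postcondition 3*u - 6 >= 2*lim - 4 && (s + 2*u + 9 >= cnt - 7 ==> s + lim + 8 <= 8) must hold; in canonical form it is 3*u >= 2*lim + 2 && (s + 2*u >= cnt - 16 ==> lim + s <= 0).
Then branch requires 3*u >= 2*lim + 2 && (s + 2*u >= cnt - 16 ==> lim + s <= 0); else branch requires 3*u >= 2*lim + 2 && (s + 2*u >= 2*cnt - 16 ==> lim + s <= 0).
Before the if: (3*lim > s - 5 ==> (3*u >= 2*lim + 2 && (s + 2*u >= cnt - 16 ==> lim + s <= 0))) && ((!(3*lim > s - 5)) ==> (3*u >= 2*lim + 2 && (s + 2*u >= 2*cnt - 16 ==> lim + s <= 0)))
Before skip: (3*lim > s - 5 ==> (3*u >= 2*lim + 2 && (s + 2*u >= cnt - 16 ==> lim + s <= 0))) && ((!(3*lim > s - 5)) ==> (3*u >= 2*lim + 2 && (s + 2*u >= 2*cnt - 16 ==> lim + s <= 0)))
Before cnt := lim + 3*cnt + 6: (3*lim > s - 5 ==> (3*u >= 2*lim + 2 && (s + 2*u >= 3*cnt + lim - 10 ==> lim + s <= 0))) && ((!(3*lim > s - 5)) ==> (3*u >= 2*lim + 2 && (s + 2*u >= 6*cnt + 2*lim - 4 ==> lim + s <= 0)))
Before skip: (3*lim > s - 5 ==> (3*u >= 2*lim + 2 && (s + 2*u >= 3*cnt + lim - 10 ==> lim + s <= 0))) && ((!(3*lim > s - 5)) ==> (3*u >= 2*lim + 2 && (s + 2*u >= 6*cnt + 2*lim - 4 ==> lim + s <= 0)))
Answer: WP = (3*lim > s - 5 ==> (3*u >= 2*lim + 2 && (s + 2*u >= 3*cnt + lim - 10 ==> lim + s <= 0))) && ((!(3*lim > s - 5)) ==> (3*u >= 2*lim + 2 && (s + 2*u >= 6*cnt + 2*lim - 4 ==> lim + s <= 0)))


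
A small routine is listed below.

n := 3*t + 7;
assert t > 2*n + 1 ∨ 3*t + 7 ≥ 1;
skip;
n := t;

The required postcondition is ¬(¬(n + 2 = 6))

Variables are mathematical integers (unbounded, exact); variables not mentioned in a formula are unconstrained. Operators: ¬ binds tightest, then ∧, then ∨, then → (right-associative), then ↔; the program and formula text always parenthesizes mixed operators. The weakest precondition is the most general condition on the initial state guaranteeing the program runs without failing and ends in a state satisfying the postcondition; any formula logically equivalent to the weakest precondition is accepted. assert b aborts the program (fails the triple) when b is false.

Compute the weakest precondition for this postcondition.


Working backward. After the program, the postcondition ¬(¬(n + 2 = 6)) must hold; in canonical form it is n = 4.
Before n := t: t = 4
Before skip: t = 4
Before assert t > 2*n + 1 ∨ 3*t + 7 ≥ 1: (t > 2*n + 1 ∨ 3*t ≥ -6) ∧ t = 4
Before n := 3*t + 7: (5*t < -15 ∨ 3*t ≥ -6) ∧ t = 4
Answer: WP = (5*t < -15 ∨ 3*t ≥ -6) ∧ t = 4


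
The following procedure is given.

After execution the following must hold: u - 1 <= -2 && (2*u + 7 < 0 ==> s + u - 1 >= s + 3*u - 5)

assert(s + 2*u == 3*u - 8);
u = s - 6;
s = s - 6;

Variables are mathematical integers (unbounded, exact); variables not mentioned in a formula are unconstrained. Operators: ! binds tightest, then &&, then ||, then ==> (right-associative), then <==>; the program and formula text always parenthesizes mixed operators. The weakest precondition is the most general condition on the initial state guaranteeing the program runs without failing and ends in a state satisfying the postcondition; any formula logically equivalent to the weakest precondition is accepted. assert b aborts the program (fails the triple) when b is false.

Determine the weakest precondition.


Working backward. After the program, the postcondition u - 1 <= -2 && (2*u + 7 < 0 ==> s + u - 1 >= s + 3*u - 5) must hold; in canonical form it is u <= -1 && (2*u < -7 ==> 2*u <= 4).
Before s := s - 6: u <= -1 && (2*u < -7 ==> 2*u <= 4)
Before u := s - 6: s <= 5 && (2*s < 5 ==> 2*s <= 16)
Before assert s + 2*u == 3*u - 8: s == u - 8 && s <= 5 && (2*s < 5 ==> 2*s <= 16)
Answer: WP = s == u - 8 && s <= 5 && (2*s < 5 ==> 2*s <= 16)


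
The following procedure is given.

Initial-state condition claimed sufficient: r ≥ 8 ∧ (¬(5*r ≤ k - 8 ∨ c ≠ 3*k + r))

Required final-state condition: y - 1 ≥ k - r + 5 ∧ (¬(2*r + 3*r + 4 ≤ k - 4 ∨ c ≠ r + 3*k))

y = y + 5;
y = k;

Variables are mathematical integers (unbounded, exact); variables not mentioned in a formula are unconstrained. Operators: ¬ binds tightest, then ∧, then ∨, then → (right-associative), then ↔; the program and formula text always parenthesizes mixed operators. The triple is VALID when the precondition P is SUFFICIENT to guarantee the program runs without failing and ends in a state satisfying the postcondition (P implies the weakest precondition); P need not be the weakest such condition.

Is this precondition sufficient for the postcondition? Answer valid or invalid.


Working backward. After the program, the postcondition y - 1 ≥ k - r + 5 ∧ (¬(2*r + 3*r + 4 ≤ k - 4 ∨ c ≠ r + 3*k)) must hold; in canonical form it is r + y ≥ k + 6 ∧ (¬(5*r ≤ k - 8 ∨ c ≠ 3*k + r)).
Before y := k: r ≥ 6 ∧ (¬(5*r ≤ k - 8 ∨ c ≠ 3*k + r))
Before y := y + 5: r ≥ 6 ∧ (¬(5*r ≤ k - 8 ∨ c ≠ 3*k + r))
The weakest precondition is r ≥ 6 ∧ (¬(5*r ≤ k - 8 ∨ c ≠ 3*k + r)).
Check whether r ≥ 8 ∧ (¬(5*r ≤ k - 8 ∨ c ≠ 3*k + r)) implies it.
Every state satisfying the precondition satisfies the weakest precondition: the implication holds.
Answer: valid


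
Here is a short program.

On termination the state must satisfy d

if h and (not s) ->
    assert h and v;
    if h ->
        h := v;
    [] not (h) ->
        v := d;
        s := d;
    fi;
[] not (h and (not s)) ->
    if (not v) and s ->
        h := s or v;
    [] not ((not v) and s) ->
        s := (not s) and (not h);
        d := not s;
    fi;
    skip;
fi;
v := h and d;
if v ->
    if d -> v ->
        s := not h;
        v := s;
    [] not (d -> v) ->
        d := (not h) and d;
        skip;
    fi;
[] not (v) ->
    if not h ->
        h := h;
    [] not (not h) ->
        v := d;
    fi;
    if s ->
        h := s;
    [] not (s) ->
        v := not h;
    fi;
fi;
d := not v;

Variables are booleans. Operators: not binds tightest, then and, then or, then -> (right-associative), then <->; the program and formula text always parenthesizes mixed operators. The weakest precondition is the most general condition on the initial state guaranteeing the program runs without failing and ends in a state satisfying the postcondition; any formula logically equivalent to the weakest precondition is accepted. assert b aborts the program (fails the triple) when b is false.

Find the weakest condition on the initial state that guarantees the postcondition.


Working backward. After the program, d must hold.
Before d := not v: not v
Then branch requires ((d -> v) -> h) and ((not (d -> v)) -> (not v)); else branch requires ((not h) -> ((s -> (not v)) and ((not s) -> h))) and (h -> ((s -> (not d)) and ((not s) -> h))).
Before the if: (v -> (((d -> v) -> h) and ((not (d -> v)) -> (not v)))) and ((not v) -> (((not h) -> ((s -> (not v)) and ((not s) -> h))) and (h -> ((s -> (not d)) and ((not s) -> h)))))
Before v := h and d: ((h and d) -> (((d -> (h and d)) -> h) and ((not (d -> (h and d))) -> (not (h and d))))) and ((not (h and d)) -> (((not h) -> ((s -> (not (h and d))) and ((not s) -> h))) and (h -> ((s -> (not d)) and ((not s) -> h)))))
Then branch requires h and v and (h -> (((v and d) -> (((d -> (v and d)) -> v) and ((not (d -> (v and d))) -> (not (v and d))))) and ((not (v and d)) -> (((not v) -> ((s -> (not (v and d))) and ((not s) -> v))) and (v -> ((s -> (not d)) and ((not s) -> v))))))) and ((not h) -> (((h and d) -> (((d -> (h and d)) -> h) and ((not (d -> (h and d))) -> (not (h and d))))) and ((not (h and d)) -> (((not h) -> ((d -> (not (h and d))) and ((not d) -> h))) and (h -> ((d -> (not d)) and ((not d) -> h))))))); else branch requires (((not v) and s) -> ((((s or v) and d) -> (((d -> ((s or v) and d)) -> (s or v)) and ((not (d -> ((s or v) and d))) -> (not ((s or v) and d))))) and ((not ((s or v) and d)) -> (((not (s or v)) -> ((s -> (not ((s or v) and d))) and ((not s) -> (s or v)))) and ((s or v) -> ((s -> (not d)) and ((not s) -> (s or v)))))))) and ((not ((not v) and s)) -> (((h and (not ((not s) and (not h)))) -> ((((not ((not s) and (not h))) -> (h and (not ((not s) and (not h))))) -> h) and ((not ((not ((not s) and (not h))) -> (h and (not ((not s) and (not h)))))) -> (not (h and (not ((not s) and (not h)))))))) and ((not (h and (not ((not s) and (not h))))) -> (((not h) -> ((((not s) and (not h)) -> (not (h and (not ((not s) and (not h)))))) and ((not ((not s) and (not h))) -> h))) and (h -> ((not ((not s) and (not h))) -> h)))))).
Before the if: ((h and (not s)) -> (h and v and (h -> (((v and d) -> (((d -> (v and d)) -> v) and ((not (d -> (v and d))) -> (not (v and d))))) and ((not (v and d)) -> (((not v) -> ((s -> (not (v and d))) and ((not s) -> v))) and (v -> ((s -> (not d)) and ((not s) -> v))))))) and ((not h) -> (((h and d) -> (((d -> (h and d)) -> h) and ((not (d -> (h and d))) -> (not (h and d))))) and ((not (h and d)) -> (((not h) -> ((d -> (not (h and d))) and ((not d) -> h))) and (h -> ((d -> (not d)) and ((not d) -> h))))))))) and ((not (h and (not s))) -> ((((not v) and s) -> ((((s or v) and d) -> (((d -> ((s or v) and d)) -> (s or v)) and ((not (d -> ((s or v) and d))) -> (not ((s or v) and d))))) and ((not ((s or v) and d)) -> (((not (s or v)) -> ((s -> (not ((s or v) and d))) and ((not s) -> (s or v)))) and ((s or v) -> ((s -> (not d)) and ((not s) -> (s or v)))))))) and ((not ((not v) and s)) -> (((h and (not ((not s) and (not h)))) -> ((((not ((not s) and (not h))) -> (h and (not ((not s) and (not h))))) -> h) and ((not ((not ((not s) and (not h))) -> (h and (not ((not s) and (not h)))))) -> (not (h and (not ((not s) and (not h)))))))) and ((not (h and (not ((not s) and (not h))))) -> (((not h) -> ((((not s) and (not h)) -> (not (h and (not ((not s) and (not h)))))) and ((not ((not s) and (not h))) -> h))) and (h -> ((not ((not s) and (not h))) -> h))))))))
Answer: WP = ((h and (not s)) -> (h and v and (h -> (((v and d) -> (((d -> (v and d)) -> v) and ((not (d -> (v and d))) -> (not (v and d))))) and ((not (v and d)) -> (((not v) -> ((s -> (not (v and d))) and ((not s) -> v))) and (v -> ((s -> (not d)) and ((not s) -> v))))))) and ((not h) -> (((h and d) -> (((d -> (h and d)) -> h) and ((not (d -> (h and d))) -> (not (h and d))))) and ((not (h and d)) -> (((not h) -> ((d -> (not (h and d))) and ((not d) -> h))) and (h -> ((d -> (not d)) and ((not d) -> h))))))))) and ((not (h and (not s))) -> ((((not v) and s) -> ((((s or v) and d) -> (((d -> ((s or v) and d)) -> (s or v)) and ((not (d -> ((s or v) and d))) -> (not ((s or v) and d))))) and ((not ((s or v) and d)) -> (((not (s or v)) -> ((s -> (not ((s or v) and d))) and ((not s) -> (s or v)))) and ((s or v) -> ((s -> (not d)) and ((not s) -> (s or v)))))))) and ((not ((not v) and s)) -> (((h and (not ((not s) and (not h)))) -> ((((not ((not s) and (not h))) -> (h and (not ((not s) and (not h))))) -> h) and ((not ((not ((not s) and (not h))) -> (h and (not ((not s) and (not h)))))) -> (not (h and (not ((not s) and (not h)))))))) and ((not (h and (not ((not s) and (not h))))) -> (((not h) -> ((((not s) and (not h)) -> (not (h and (not ((not s) and (not h)))))) and ((not ((not s) and (not h))) -> h))) and (h -> ((not ((not s) and (not h))) -> h))))))))


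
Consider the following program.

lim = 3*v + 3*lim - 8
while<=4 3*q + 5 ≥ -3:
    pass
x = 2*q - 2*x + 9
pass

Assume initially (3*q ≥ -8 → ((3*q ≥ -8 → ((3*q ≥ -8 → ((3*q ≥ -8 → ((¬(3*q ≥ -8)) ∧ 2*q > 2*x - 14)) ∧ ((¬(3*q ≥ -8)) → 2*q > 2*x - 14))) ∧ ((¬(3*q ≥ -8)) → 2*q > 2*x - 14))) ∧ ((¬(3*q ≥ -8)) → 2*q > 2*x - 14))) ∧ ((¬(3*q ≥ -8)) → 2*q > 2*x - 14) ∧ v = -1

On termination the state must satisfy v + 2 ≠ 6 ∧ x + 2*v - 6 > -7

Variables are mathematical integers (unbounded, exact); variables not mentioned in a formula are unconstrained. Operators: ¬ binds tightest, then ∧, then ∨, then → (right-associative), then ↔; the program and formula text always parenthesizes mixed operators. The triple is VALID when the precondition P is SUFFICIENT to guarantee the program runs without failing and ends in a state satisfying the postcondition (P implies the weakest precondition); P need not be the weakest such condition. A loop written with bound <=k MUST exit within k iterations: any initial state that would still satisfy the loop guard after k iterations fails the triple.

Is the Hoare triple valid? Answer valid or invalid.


Working backward. After the program, the postcondition v + 2 ≠ 6 ∧ x + 2*v - 6 > -7 must hold; in canonical form it is v ≠ 4 ∧ 2*v + x > -1.
Before skip: v ≠ 4 ∧ 2*v + x > -1
Before x := 2*q - 2*x + 9: v ≠ 4 ∧ 2*q + 2*v > 2*x - 10
Before the loop (bound <=4), unroll the exhaustion recursion (WP_0 = exit-now case; WP_j = one more guarded iteration, up to j = 4):
  WP_0: (¬(3*q ≥ -8)) ∧ v ≠ 4 ∧ 2*q + 2*v > 2*x - 10
  WP_1: (3*q ≥ -8 → ((¬(3*q ≥ -8)) ∧ v ≠ 4 ∧ 2*q + 2*v > 2*x - 10)) ∧ ((¬(3*q ≥ -8)) → (v ≠ 4 ∧ 2*q + 2*v > 2*x - 10))
  WP_2: (3*q ≥ -8 → ((3*q ≥ -8 → ((¬(3*q ≥ -8)) ∧ v ≠ 4 ∧ 2*q + 2*v > 2*x - 10)) ∧ ((¬(3*q ≥ -8)) → (v ≠ 4 ∧ 2*q + 2*v > 2*x - 10)))) ∧ ((¬(3*q ≥ -8)) → (v ≠ 4 ∧ 2*q + 2*v > 2*x - 10))
  WP_3: (3*q ≥ -8 → ((3*q ≥ -8 → ((3*q ≥ -8 → ((¬(3*q ≥ -8)) ∧ v ≠ 4 ∧ 2*q + 2*v > 2*x - 10)) ∧ ((¬(3*q ≥ -8)) → (v ≠ 4 ∧ 2*q + 2*v > 2*x - 10)))) ∧ ((¬(3*q ≥ -8)) → (v ≠ 4 ∧ 2*q + 2*v > 2*x - 10)))) ∧ ((¬(3*q ≥ -8)) → (v ≠ 4 ∧ 2*q + 2*v > 2*x - 10))
  WP_4: (3*q ≥ -8 → ((3*q ≥ -8 → ((3*q ≥ -8 → ((3*q ≥ -8 → ((¬(3*q ≥ -8)) ∧ v ≠ 4 ∧ 2*q + 2*v > 2*x - 10)) ∧ ((¬(3*q ≥ -8)) → (v ≠ 4 ∧ 2*q + 2*v > 2*x - 10)))) ∧ ((¬(3*q ≥ -8)) → (v ≠ 4 ∧ 2*q + 2*v > 2*x - 10)))) ∧ ((¬(3*q ≥ -8)) → (v ≠ 4 ∧ 2*q + 2*v > 2*x - 10)))) ∧ ((¬(3*q ≥ -8)) → (v ≠ 4 ∧ 2*q + 2*v > 2*x - 10))
So before the loop: (3*q ≥ -8 → ((3*q ≥ -8 → ((3*q ≥ -8 → ((3*q ≥ -8 → ((¬(3*q ≥ -8)) ∧ v ≠ 4 ∧ 2*q + 2*v > 2*x - 10)) ∧ ((¬(3*q ≥ -8)) → (v ≠ 4 ∧ 2*q + 2*v > 2*x - 10)))) ∧ ((¬(3*q ≥ -8)) → (v ≠ 4 ∧ 2*q + 2*v > 2*x - 10)))) ∧ ((¬(3*q ≥ -8)) → (v ≠ 4 ∧ 2*q + 2*v > 2*x - 10)))) ∧ ((¬(3*q ≥ -8)) → (v ≠ 4 ∧ 2*q + 2*v > 2*x - 10))
Before lim := 3*v + 3*lim - 8: (3*q ≥ -8 → ((3*q ≥ -8 → ((3*q ≥ -8 → ((3*q ≥ -8 → ((¬(3*q ≥ -8)) ∧ v ≠ 4 ∧ 2*q + 2*v > 2*x - 10)) ∧ ((¬(3*q ≥ -8)) → (v ≠ 4 ∧ 2*q + 2*v > 2*x - 10)))) ∧ ((¬(3*q ≥ -8)) → (v ≠ 4 ∧ 2*q + 2*v > 2*x - 10)))) ∧ ((¬(3*q ≥ -8)) → (v ≠ 4 ∧ 2*q + 2*v > 2*x - 10)))) ∧ ((¬(3*q ≥ -8)) → (v ≠ 4 ∧ 2*q + 2*v > 2*x - 10))
The weakest precondition is (3*q ≥ -8 → ((3*q ≥ -8 → ((3*q ≥ -8 → ((3*q ≥ -8 → ((¬(3*q ≥ -8)) ∧ v ≠ 4 ∧ 2*q + 2*v > 2*x - 10)) ∧ ((¬(3*q ≥ -8)) → (v ≠ 4 ∧ 2*q + 2*v > 2*x - 10)))) ∧ ((¬(3*q ≥ -8)) → (v ≠ 4 ∧ 2*q + 2*v > 2*x - 10)))) ∧ ((¬(3*q ≥ -8)) → (v ≠ 4 ∧ 2*q + 2*v > 2*x - 10)))) ∧ ((¬(3*q ≥ -8)) → (v ≠ 4 ∧ 2*q + 2*v > 2*x - 10)).
Check whether (3*q ≥ -8 → ((3*q ≥ -8 → ((3*q ≥ -8 → ((3*q ≥ -8 → ((¬(3*q ≥ -8)) ∧ 2*q > 2*x - 14)) ∧ ((¬(3*q ≥ -8)) → 2*q > 2*x - 14))) ∧ ((¬(3*q ≥ -8)) → 2*q > 2*x - 14))) ∧ ((¬(3*q ≥ -8)) → 2*q > 2*x - 14))) ∧ ((¬(3*q ≥ -8)) → 2*q > 2*x - 14) ∧ v = -1 implies it.
Countermodel: at the initial state q = -4, v = -1, x = 0, the precondition holds but the weakest precondition fails.
Answer: invalid


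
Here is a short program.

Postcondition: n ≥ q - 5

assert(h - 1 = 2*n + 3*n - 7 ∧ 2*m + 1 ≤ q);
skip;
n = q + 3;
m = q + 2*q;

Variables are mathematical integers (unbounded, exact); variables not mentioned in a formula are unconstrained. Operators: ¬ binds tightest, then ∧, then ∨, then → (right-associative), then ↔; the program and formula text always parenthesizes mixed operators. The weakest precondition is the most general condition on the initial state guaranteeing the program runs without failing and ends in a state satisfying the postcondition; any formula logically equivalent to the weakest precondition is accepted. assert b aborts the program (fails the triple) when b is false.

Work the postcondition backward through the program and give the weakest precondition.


Working backward. After the program, n ≥ q - 5 must hold.
Before m := q + 2*q: n ≥ q - 5
Before n := q + 3: true
Before skip: true
Before assert h - 1 = 2*n + 3*n - 7 ∧ 2*m + 1 ≤ q: h = 5*n - 6 ∧ 2*m ≤ q - 1
Answer: WP = h = 5*n - 6 ∧ 2*m ≤ q - 1


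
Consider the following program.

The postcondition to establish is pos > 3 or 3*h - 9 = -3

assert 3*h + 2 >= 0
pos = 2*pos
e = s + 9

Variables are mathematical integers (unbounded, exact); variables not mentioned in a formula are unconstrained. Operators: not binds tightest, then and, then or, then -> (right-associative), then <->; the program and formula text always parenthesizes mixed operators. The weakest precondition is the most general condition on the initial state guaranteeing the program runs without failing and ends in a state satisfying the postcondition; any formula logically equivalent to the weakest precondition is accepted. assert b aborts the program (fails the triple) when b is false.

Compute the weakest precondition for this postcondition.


Working backward. After the program, the postcondition pos > 3 or 3*h - 9 = -3 must hold; in canonical form it is pos > 3 or 3*h = 6.
Before e := s + 9: pos > 3 or 3*h = 6
Before pos := 2*pos: 2*pos > 3 or 3*h = 6
Before assert 3*h + 2 >= 0: 3*h >= -2 and (2*pos > 3 or 3*h = 6)
Answer: WP = 3*h >= -2 and (2*pos > 3 or 3*h = 6)


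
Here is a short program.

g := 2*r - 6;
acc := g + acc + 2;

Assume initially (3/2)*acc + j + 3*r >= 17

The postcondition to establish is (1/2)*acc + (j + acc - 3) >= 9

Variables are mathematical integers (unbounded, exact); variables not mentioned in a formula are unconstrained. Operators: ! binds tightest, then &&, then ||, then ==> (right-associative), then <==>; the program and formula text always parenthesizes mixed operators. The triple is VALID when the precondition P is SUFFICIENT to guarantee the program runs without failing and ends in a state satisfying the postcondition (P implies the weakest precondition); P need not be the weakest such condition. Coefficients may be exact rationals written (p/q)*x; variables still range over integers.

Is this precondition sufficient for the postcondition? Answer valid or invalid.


Working backward. After the program, the postcondition (1/2)*acc + (j + acc - 3) >= 9 must hold; in canonical form it is (3/2)*acc + j >= 12.
Before acc := g + acc + 2: (3/2)*acc + (3/2)*g + j >= 9
Before g := 2*r - 6: (3/2)*acc + j + 3*r >= 18
The weakest precondition is (3/2)*acc + j + 3*r >= 18.
Check whether (3/2)*acc + j + 3*r >= 17 implies it.
Countermodel: at the initial state acc = 12, j = -1, r = 0, the precondition holds but the weakest precondition fails.
Answer: invalid


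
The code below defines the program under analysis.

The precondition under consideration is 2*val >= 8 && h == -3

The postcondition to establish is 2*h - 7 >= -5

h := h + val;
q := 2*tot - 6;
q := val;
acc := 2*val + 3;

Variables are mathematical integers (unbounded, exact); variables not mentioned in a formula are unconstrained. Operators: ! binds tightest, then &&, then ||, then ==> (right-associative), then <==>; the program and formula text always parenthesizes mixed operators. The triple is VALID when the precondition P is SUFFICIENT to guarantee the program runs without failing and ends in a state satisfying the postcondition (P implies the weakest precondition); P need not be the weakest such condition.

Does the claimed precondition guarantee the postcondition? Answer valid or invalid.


Working backward. After the program, the postcondition 2*h - 7 >= -5 must hold; in canonical form it is 2*h >= 2.
Before acc := 2*val + 3: 2*h >= 2
Before q := val: 2*h >= 2
Before q := 2*tot - 6: 2*h >= 2
Before h := h + val: 2*h + 2*val >= 2
The weakest precondition is 2*h + 2*val >= 2.
Check whether 2*val >= 8 && h == -3 implies it.
Every state satisfying the precondition satisfies the weakest precondition: the implication holds.
Answer: valid


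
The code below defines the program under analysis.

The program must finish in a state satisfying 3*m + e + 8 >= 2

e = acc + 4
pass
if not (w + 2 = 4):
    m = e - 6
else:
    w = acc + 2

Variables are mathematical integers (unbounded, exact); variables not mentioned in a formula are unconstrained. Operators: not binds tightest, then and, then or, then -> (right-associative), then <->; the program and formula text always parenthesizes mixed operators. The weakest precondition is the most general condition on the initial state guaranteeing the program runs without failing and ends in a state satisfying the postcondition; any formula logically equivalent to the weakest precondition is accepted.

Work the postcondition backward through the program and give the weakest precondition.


Working backward. After the program, the postcondition 3*m + e + 8 >= 2 must hold; in canonical form it is e + 3*m >= -6.
Then branch requires 4*e >= 12; else branch requires e + 3*m >= -6.
Before the if: ((not (w = 2)) -> 4*e >= 12) and (w = 2 -> e + 3*m >= -6)
Before skip: ((not (w = 2)) -> 4*e >= 12) and (w = 2 -> e + 3*m >= -6)
Before e := acc + 4: ((not (w = 2)) -> 4*acc >= -4) and (w = 2 -> acc + 3*m >= -10)
Answer: WP = ((not (w = 2)) -> 4*acc >= -4) and (w = 2 -> acc + 3*m >= -10)


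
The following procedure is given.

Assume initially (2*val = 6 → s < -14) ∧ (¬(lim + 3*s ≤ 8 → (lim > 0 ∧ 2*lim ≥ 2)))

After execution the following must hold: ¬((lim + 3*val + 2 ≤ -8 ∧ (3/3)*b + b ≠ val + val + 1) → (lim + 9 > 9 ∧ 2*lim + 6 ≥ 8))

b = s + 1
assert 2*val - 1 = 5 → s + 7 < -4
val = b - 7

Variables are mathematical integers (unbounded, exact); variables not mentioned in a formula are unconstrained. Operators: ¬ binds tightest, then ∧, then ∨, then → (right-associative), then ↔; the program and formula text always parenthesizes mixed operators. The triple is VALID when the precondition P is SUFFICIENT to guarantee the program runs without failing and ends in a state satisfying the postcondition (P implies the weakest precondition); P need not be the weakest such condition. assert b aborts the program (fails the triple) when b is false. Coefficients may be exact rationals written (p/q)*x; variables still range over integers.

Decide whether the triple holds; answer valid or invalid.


Working backward. After the program, the postcondition ¬((lim + 3*val + 2 ≤ -8 ∧ (3/3)*b + b ≠ val + val + 1) → (lim + 9 > 9 ∧ 2*lim + 6 ≥ 8)) must hold; in canonical form it is ¬((lim + 3*val ≤ -10 ∧ 2*b ≠ 2*val + 1) → (lim > 0 ∧ 2*lim ≥ 2)).
Before val := b - 7: ¬(3*b + lim ≤ 11 → (lim > 0 ∧ 2*lim ≥ 2))
Before assert 2*val - 1 = 5 → s + 7 < -4: (2*val = 6 → s < -11) ∧ (¬(3*b + lim ≤ 11 → (lim > 0 ∧ 2*lim ≥ 2)))
Before b := s + 1: (2*val = 6 → s < -11) ∧ (¬(lim + 3*s ≤ 8 → (lim > 0 ∧ 2*lim ≥ 2)))
The weakest precondition is (2*val = 6 → s < -11) ∧ (¬(lim + 3*s ≤ 8 → (lim > 0 ∧ 2*lim ≥ 2))).
Check whether (2*val = 6 → s < -14) ∧ (¬(lim + 3*s ≤ 8 → (lim > 0 ∧ 2*lim ≥ 2))) implies it.
Every state satisfying the precondition satisfies the weakest precondition: the implication holds.
Answer: valid


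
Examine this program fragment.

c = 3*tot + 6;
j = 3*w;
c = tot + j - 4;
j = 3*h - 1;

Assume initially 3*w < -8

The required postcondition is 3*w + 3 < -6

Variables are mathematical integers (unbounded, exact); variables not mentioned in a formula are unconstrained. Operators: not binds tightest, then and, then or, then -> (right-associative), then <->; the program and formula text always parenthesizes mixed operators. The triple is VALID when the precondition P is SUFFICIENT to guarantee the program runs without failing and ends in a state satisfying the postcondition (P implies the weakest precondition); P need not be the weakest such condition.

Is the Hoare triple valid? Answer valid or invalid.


Working backward. After the program, the postcondition 3*w + 3 < -6 must hold; in canonical form it is 3*w < -9.
Before j := 3*h - 1: 3*w < -9
Before c := tot + j - 4: 3*w < -9
Before j := 3*w: 3*w < -9
Before c := 3*tot + 6: 3*w < -9
The weakest precondition is 3*w < -9.
Check whether 3*w < -8 implies it.
Countermodel: at the initial state w = -3, the precondition holds but the weakest precondition fails.
Answer: invalid


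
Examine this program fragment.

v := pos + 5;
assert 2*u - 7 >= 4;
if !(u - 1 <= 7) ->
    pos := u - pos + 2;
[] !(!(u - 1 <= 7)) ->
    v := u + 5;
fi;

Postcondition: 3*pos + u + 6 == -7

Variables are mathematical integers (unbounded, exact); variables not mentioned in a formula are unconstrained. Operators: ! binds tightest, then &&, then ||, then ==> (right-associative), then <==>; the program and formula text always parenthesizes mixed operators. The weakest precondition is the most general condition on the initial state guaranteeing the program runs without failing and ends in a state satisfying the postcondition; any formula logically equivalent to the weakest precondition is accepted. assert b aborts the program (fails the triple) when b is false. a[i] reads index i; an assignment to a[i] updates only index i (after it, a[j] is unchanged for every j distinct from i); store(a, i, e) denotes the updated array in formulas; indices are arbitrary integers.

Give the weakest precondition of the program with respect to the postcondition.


Working backward. After the program, the postcondition 3*pos + u + 6 == -7 must hold; in canonical form it is 3*pos + u == -13.
Then branch requires 4*u == 3*pos - 19; else branch requires 3*pos + u == -13.
Before the if: ((!(u <= 8)) ==> 4*u == 3*pos - 19) && (u <= 8 ==> 3*pos + u == -13)
Before assert 2*u - 7 >= 4: 2*u >= 11 && ((!(u <= 8)) ==> 4*u == 3*pos - 19) && (u <= 8 ==> 3*pos + u == -13)
Before v := pos + 5: 2*u >= 11 && ((!(u <= 8)) ==> 4*u == 3*pos - 19) && (u <= 8 ==> 3*pos + u == -13)
Answer: WP = 2*u >= 11 && ((!(u <= 8)) ==> 4*u == 3*pos - 19) && (u <= 8 ==> 3*pos + u == -13)


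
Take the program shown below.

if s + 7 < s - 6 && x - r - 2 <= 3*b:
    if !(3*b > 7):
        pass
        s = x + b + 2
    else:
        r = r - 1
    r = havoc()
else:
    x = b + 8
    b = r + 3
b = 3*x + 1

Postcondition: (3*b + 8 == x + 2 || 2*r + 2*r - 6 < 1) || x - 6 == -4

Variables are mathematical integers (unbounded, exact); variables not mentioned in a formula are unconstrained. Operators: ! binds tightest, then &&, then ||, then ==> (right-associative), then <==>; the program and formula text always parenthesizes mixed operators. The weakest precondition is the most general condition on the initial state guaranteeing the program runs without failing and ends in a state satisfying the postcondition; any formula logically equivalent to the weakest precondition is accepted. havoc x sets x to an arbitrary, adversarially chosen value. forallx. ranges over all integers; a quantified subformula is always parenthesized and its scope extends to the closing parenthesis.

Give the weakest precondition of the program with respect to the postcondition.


Working backward. After the program, the postcondition (3*b + 8 == x + 2 || 2*r + 2*r - 6 < 1) || x - 6 == -4 must hold; in canonical form it is 3*b == x - 6 || 4*r < 7 || x == 2.
Before b := 3*x + 1: 8*x == -9 || 4*r < 7 || x == 2
Then branch requires ((!(3*b > 7)) ==> (forall r_1. (8*x == -9 || 4*r_1 < 7 || x == 2))) && (3*b > 7 ==> (forall r_1. (8*x == -9 || 4*r_1 < 7 || x == 2))); else branch requires 8*b == -73 || 4*r < 7 || b == -6.
Before the if: 8*b == -73 || 4*r < 7 || b == -6
Answer: WP = 8*b == -73 || 4*r < 7 || b == -6


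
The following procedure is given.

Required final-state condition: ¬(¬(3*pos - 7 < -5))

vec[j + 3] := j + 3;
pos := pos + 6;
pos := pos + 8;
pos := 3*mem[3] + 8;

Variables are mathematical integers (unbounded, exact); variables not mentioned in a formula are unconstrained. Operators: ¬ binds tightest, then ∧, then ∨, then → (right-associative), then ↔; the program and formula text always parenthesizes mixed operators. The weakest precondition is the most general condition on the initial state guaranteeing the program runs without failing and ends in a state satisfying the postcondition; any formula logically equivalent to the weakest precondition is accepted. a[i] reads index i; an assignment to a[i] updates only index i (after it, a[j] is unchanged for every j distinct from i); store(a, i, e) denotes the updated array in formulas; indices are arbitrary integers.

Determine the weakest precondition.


Working backward. After the program, the postcondition ¬(¬(3*pos - 7 < -5)) must hold; in canonical form it is 3*pos < 2.
Before pos := 3*mem[3] + 8: 9*mem[3] < -22
Before pos := pos + 8: 9*mem[3] < -22
Before pos := pos + 6: 9*mem[3] < -22
Before vec[j + 3] := j + 3: 9*mem[3] < -22
Answer: WP = 9*mem[3] < -22


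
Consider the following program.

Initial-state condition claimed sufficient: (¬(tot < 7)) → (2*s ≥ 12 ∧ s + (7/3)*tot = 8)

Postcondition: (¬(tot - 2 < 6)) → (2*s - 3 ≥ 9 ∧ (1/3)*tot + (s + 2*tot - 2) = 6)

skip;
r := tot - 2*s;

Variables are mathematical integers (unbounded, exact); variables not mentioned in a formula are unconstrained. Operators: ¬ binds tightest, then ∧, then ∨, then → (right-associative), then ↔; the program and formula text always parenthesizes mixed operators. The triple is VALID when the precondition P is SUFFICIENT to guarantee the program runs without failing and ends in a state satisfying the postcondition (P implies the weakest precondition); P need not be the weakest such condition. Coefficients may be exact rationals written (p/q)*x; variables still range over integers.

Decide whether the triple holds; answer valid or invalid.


Working backward. After the program, the postcondition (¬(tot - 2 < 6)) → (2*s - 3 ≥ 9 ∧ (1/3)*tot + (s + 2*tot - 2) = 6) must hold; in canonical form it is (¬(tot < 8)) → (2*s ≥ 12 ∧ s + (7/3)*tot = 8).
Before r := tot - 2*s: (¬(tot < 8)) → (2*s ≥ 12 ∧ s + (7/3)*tot = 8)
Before skip: (¬(tot < 8)) → (2*s ≥ 12 ∧ s + (7/3)*tot = 8)
The weakest precondition is (¬(tot < 8)) → (2*s ≥ 12 ∧ s + (7/3)*tot = 8).
Check whether (¬(tot < 7)) → (2*s ≥ 12 ∧ s + (7/3)*tot = 8) implies it.
Every state satisfying the precondition satisfies the weakest precondition: the implication holds.
Answer: valid


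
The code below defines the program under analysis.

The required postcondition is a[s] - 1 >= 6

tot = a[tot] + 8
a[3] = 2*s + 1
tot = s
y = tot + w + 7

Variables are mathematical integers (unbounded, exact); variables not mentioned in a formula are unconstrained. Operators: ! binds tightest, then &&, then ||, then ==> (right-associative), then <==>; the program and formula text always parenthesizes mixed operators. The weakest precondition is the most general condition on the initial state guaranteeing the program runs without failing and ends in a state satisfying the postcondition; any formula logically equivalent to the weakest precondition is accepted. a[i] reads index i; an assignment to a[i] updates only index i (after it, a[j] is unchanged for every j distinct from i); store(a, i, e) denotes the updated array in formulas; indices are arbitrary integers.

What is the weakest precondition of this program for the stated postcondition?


Working backward. After the program, the postcondition a[s] - 1 >= 6 must hold; in canonical form it is a[s] >= 7.
Before y := tot + w + 7: a[s] >= 7
Before tot := s: a[s] >= 7
Before a[3] := 2*s + 1: store(a, 3, 2*s + 1)[s] >= 7
Before tot := a[tot] + 8: store(a, 3, 2*s + 1)[s] >= 7
Answer: WP = store(a, 3, 2*s + 1)[s] >= 7


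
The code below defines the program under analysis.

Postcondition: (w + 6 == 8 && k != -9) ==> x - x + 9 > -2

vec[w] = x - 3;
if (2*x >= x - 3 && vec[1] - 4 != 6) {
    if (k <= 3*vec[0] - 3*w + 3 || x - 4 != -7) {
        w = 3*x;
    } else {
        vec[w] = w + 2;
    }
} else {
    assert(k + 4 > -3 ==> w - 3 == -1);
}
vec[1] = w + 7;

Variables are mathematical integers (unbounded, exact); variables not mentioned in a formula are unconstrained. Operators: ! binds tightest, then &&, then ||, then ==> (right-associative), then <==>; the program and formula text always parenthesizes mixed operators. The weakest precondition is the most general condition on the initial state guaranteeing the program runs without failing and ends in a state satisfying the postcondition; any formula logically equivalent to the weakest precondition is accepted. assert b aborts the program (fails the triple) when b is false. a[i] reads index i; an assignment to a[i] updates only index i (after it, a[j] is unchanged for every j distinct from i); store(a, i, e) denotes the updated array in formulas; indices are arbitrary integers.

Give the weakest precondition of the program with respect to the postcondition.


Working backward. After the program, the postcondition (w + 6 == 8 && k != -9) ==> x - x + 9 > -2 must hold; in canonical form it is true.
Before vec[1] := w + 7: true
Then branch requires true; else branch requires k > -7 ==> w == 2.
Before the if: (!(x >= -3 && vec[1] != 10)) ==> (k > -7 ==> w == 2)
Before vec[w] := x - 3: (!(x >= -3 && store(vec, w, x - 3)[1] != 10)) ==> (k > -7 ==> w == 2)
Answer: WP = (!(x >= -3 && store(vec, w, x - 3)[1] != 10)) ==> (k > -7 ==> w == 2)


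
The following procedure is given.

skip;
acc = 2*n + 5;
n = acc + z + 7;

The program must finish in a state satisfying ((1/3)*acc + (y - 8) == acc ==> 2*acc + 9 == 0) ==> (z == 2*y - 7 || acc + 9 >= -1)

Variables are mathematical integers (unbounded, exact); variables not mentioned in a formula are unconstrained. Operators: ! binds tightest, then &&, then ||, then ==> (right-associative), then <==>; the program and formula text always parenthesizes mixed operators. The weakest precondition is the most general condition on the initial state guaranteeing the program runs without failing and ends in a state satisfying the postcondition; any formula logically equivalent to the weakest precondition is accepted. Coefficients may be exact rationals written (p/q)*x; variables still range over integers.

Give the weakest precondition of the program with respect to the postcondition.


Working backward. After the program, the postcondition ((1/3)*acc + (y - 8) == acc ==> 2*acc + 9 == 0) ==> (z == 2*y - 7 || acc + 9 >= -1) must hold; in canonical form it is (y == (2/3)*acc + 8 ==> 2*acc == -9) ==> (z == 2*y - 7 || acc >= -10).
Before n := acc + z + 7: (y == (2/3)*acc + 8 ==> 2*acc == -9) ==> (z == 2*y - 7 || acc >= -10)
Before acc := 2*n + 5: (y == (4/3)*n + 34/3 ==> 4*n == -19) ==> (z == 2*y - 7 || 2*n >= -15)
Before skip: (y == (4/3)*n + 34/3 ==> 4*n == -19) ==> (z == 2*y - 7 || 2*n >= -15)
Answer: WP = (y == (4/3)*n + 34/3 ==> 4*n == -19) ==> (z == 2*y - 7 || 2*n >= -15)


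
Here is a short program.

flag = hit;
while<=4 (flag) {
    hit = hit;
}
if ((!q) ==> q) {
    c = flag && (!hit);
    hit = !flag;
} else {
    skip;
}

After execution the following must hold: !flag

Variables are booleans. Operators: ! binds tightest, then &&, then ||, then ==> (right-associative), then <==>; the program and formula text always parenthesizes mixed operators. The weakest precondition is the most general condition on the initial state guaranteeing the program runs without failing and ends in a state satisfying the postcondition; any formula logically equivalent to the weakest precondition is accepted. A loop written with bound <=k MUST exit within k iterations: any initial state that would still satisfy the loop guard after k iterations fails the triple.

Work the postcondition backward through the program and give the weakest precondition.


Working backward. After the program, !flag must hold.
Then branch requires !flag; else branch requires !flag.
Before the if: (((!q) ==> q) ==> (!flag)) && ((!((!q) ==> q)) ==> (!flag))
Before the loop (bound <=4), unroll the exhaustion recursion (WP_0 = exit-now case; WP_j = one more guarded iteration, up to j = 4):
  WP_0: (!flag) && (((!q) ==> q) ==> (!flag)) && ((!((!q) ==> q)) ==> (!flag))
  WP_1: (flag ==> ((!flag) && (((!q) ==> q) ==> (!flag)) && ((!((!q) ==> q)) ==> (!flag)))) && ((!flag) ==> ((((!q) ==> q) ==> (!flag)) && ((!((!q) ==> q)) ==> (!flag))))
  WP_2: (flag ==> ((flag ==> ((!flag) && (((!q) ==> q) ==> (!flag)) && ((!((!q) ==> q)) ==> (!flag)))) && ((!flag) ==> ((((!q) ==> q) ==> (!flag)) && ((!((!q) ==> q)) ==> (!flag)))))) && ((!flag) ==> ((((!q) ==> q) ==> (!flag)) && ((!((!q) ==> q)) ==> (!flag))))
  WP_3: (flag ==> ((flag ==> ((flag ==> ((!flag) && (((!q) ==> q) ==> (!flag)) && ((!((!q) ==> q)) ==> (!flag)))) && ((!flag) ==> ((((!q) ==> q) ==> (!flag)) && ((!((!q) ==> q)) ==> (!flag)))))) && ((!flag) ==> ((((!q) ==> q) ==> (!flag)) && ((!((!q) ==> q)) ==> (!flag)))))) && ((!flag) ==> ((((!q) ==> q) ==> (!flag)) && ((!((!q) ==> q)) ==> (!flag))))
  WP_4: (flag ==> ((flag ==> ((flag ==> ((flag ==> ((!flag) && (((!q) ==> q) ==> (!flag)) && ((!((!q) ==> q)) ==> (!flag)))) && ((!flag) ==> ((((!q) ==> q) ==> (!flag)) && ((!((!q) ==> q)) ==> (!flag)))))) && ((!flag) ==> ((((!q) ==> q) ==> (!flag)) && ((!((!q) ==> q)) ==> (!flag)))))) && ((!flag) ==> ((((!q) ==> q) ==> (!flag)) && ((!((!q) ==> q)) ==> (!flag)))))) && ((!flag) ==> ((((!q) ==> q) ==> (!flag)) && ((!((!q) ==> q)) ==> (!flag))))
So before the loop: (flag ==> ((flag ==> ((flag ==> ((flag ==> ((!flag) && (((!q) ==> q) ==> (!flag)) && ((!((!q) ==> q)) ==> (!flag)))) && ((!flag) ==> ((((!q) ==> q) ==> (!flag)) && ((!((!q) ==> q)) ==> (!flag)))))) && ((!flag) ==> ((((!q) ==> q) ==> (!flag)) && ((!((!q) ==> q)) ==> (!flag)))))) && ((!flag) ==> ((((!q) ==> q) ==> (!flag)) && ((!((!q) ==> q)) ==> (!flag)))))) && ((!flag) ==> ((((!q) ==> q) ==> (!flag)) && ((!((!q) ==> q)) ==> (!flag))))
Before flag := hit: (hit ==> ((hit ==> ((hit ==> ((hit ==> ((!hit) && (((!q) ==> q) ==> (!hit)) && ((!((!q) ==> q)) ==> (!hit)))) && ((!hit) ==> ((((!q) ==> q) ==> (!hit)) && ((!((!q) ==> q)) ==> (!hit)))))) && ((!hit) ==> ((((!q) ==> q) ==> (!hit)) && ((!((!q) ==> q)) ==> (!hit)))))) && ((!hit) ==> ((((!q) ==> q) ==> (!hit)) && ((!((!q) ==> q)) ==> (!hit)))))) && ((!hit) ==> ((((!q) ==> q) ==> (!hit)) && ((!((!q) ==> q)) ==> (!hit))))
Answer: WP = (hit ==> ((hit ==> ((hit ==> ((hit ==> ((!hit) && (((!q) ==> q) ==> (!hit)) && ((!((!q) ==> q)) ==> (!hit)))) && ((!hit) ==> ((((!q) ==> q) ==> (!hit)) && ((!((!q) ==> q)) ==> (!hit)))))) && ((!hit) ==> ((((!q) ==> q) ==> (!hit)) && ((!((!q) ==> q)) ==> (!hit)))))) && ((!hit) ==> ((((!q) ==> q) ==> (!hit)) && ((!((!q) ==> q)) ==> (!hit)))))) && ((!hit) ==> ((((!q) ==> q) ==> (!hit)) && ((!((!q) ==> q)) ==> (!hit))))


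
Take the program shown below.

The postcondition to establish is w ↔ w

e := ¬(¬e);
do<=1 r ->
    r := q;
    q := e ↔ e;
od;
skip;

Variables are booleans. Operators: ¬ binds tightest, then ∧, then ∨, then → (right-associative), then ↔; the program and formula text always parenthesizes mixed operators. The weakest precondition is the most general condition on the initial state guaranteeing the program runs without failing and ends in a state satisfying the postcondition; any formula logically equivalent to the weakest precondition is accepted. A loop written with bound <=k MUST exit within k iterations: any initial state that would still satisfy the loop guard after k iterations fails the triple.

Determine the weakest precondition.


Working backward. After the program, the postcondition w ↔ w must hold; in canonical form it is true.
Before skip: true
Before the loop (bound <=1), unroll the exhaustion recursion (WP_0 = exit-now case; WP_j = one more guarded iteration, up to j = 1):
  WP_0: ¬r
  WP_1: r → (¬q)
So before the loop: r → (¬q)
Before e := ¬(¬e): r → (¬q)
Answer: WP = r → (¬q)
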